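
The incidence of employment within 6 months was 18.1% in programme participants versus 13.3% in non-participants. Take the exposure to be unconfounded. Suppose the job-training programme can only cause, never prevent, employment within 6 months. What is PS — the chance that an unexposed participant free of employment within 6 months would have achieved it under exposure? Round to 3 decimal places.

p₁ = 0.181, p₀ = 0.133.
Under exogeneity and monotonicity, PS = (p₁ − p₀) / (1 − p₀).
PS = (0.181 − 0.133) / (1 − 0.133) = 0.048 / 0.867 ≈ 0.0554

PS ≈ 0.055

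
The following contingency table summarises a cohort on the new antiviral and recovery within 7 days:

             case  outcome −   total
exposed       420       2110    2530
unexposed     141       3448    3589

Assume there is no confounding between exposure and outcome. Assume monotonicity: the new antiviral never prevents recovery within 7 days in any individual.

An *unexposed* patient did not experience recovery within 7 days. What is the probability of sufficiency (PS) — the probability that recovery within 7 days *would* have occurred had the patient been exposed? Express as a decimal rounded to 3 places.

p₁ = P(outcome | exposed) = 420/2530 = 0.16601
p₀ = P(outcome | unexposed) = 141/3589 = 0.039287
Under exogeneity and monotonicity, PS = (p₁ − p₀)/(1 − p₀).
PS = (0.16601 − 0.039287) / 0.96071 ≈ 0.1319

PS ≈ 0.132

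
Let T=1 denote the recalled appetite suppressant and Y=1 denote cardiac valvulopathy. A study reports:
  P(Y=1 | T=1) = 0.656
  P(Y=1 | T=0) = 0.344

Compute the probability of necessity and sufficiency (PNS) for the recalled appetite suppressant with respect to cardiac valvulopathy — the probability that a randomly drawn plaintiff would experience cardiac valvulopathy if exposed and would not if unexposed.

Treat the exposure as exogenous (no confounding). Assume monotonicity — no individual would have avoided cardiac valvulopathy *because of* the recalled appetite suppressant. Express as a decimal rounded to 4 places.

PNS ≈ 0.3120

Let p₁ = 0.656, p₀ = 0.344.
Under exogeneity and monotonicity, PNS = p₁ − p₀.
PNS = 0.656 − 0.344 = 0.312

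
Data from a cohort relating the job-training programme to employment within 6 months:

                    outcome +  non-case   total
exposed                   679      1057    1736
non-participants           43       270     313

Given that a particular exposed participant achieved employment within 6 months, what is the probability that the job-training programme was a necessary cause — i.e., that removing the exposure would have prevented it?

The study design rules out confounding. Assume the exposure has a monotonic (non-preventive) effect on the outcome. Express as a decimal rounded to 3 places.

p₁ = P(outcome | exposed) = 679/1736 = 0.39113
p₀ = P(outcome | unexposed) = 43/313 = 0.13738
Under exogeneity and monotonicity, PN = (p₁ − p₀) / p₁.
PN = (0.39113 − 0.13738) / 0.39113 = 0.25375 / 0.39113 ≈ 0.6488

PN ≈ 0.649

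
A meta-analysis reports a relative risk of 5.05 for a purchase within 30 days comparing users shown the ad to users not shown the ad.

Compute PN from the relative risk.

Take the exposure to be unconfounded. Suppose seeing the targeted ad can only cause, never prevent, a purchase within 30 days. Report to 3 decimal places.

Under exogeneity and monotonicity, PN = (RR − 1) / RR = 1 − 1/RR.
PN = (5.05 − 1) / 5.05 = 4.05 / 5.05 ≈ 0.8020

PN ≈ 0.802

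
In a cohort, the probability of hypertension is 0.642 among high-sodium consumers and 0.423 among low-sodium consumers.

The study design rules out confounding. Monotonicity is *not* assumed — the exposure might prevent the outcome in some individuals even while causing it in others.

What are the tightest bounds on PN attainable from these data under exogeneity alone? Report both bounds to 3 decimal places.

Let p₁ = 0.642, p₀ = 0.423.
Under exogeneity alone the bounds on PN are max{0,(p₁−p₀)/p₁} ≤ PN ≤ min{1,(1−p₀)/p₁}.
  lower = (p₁ − p₀)/p₁ = 0.219 / 0.642 ≈ 0.3411
  upper = min{1, (1 − p₀)/p₁} = 0.577 / 0.642 ≈ 0.8988

0.341 ≤ PN ≤ 0.899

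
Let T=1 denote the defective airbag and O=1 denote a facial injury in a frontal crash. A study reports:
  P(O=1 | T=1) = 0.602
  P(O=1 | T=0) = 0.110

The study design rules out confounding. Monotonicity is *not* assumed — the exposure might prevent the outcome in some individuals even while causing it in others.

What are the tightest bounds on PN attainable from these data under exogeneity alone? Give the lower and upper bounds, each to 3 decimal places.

Let p₁ = 0.602, p₀ = 0.11.
Under exogeneity alone the bounds on PN are max{0,(p₁−p₀)/p₁} ≤ PN ≤ min{1,(1−p₀)/p₁}.
  lower = (p₁ − p₀)/p₁ = 0.492 / 0.602 ≈ 0.8173
  upper = min{1, (1 − p₀)/p₁} = 0.89 / 0.602 ≈ 1.4784 → capped at 1

0.817 ≤ PN ≤ 1.000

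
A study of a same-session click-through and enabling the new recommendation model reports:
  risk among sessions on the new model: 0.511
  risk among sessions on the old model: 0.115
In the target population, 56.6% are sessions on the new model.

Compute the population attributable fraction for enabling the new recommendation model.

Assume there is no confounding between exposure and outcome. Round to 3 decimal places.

PAF ≈ 0.661

Let p₁ = 0.511, p₀ = 0.115.
Overall risk P(Y=1) = π·p₁ + (1−π)·p₀ = 0.566×0.511 + 0.434×0.115 = 0.33914.
Under exogeneity, PAF = [P(Y=1) − p₀] / P(Y=1).
PAF = (0.33914 − 0.115) / 0.33914 ≈ 0.6609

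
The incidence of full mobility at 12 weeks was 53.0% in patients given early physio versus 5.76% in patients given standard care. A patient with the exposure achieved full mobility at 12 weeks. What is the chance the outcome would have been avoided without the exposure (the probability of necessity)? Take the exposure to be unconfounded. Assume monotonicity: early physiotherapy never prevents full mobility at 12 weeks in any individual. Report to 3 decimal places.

p₁ = 0.53, p₀ = 0.0576.
Under exogeneity and monotonicity, PN = (p₁ − p₀) / p₁.
PN = (0.53 − 0.0576) / 0.53 = 0.4724 / 0.53 ≈ 0.8913

PN ≈ 0.891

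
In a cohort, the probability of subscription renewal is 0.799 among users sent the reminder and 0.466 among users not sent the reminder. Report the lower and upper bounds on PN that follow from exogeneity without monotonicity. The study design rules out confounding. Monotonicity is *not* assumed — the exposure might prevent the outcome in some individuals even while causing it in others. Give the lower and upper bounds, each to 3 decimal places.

0.417 ≤ PN ≤ 0.668

Let p₁ = 0.799, p₀ = 0.466.
Under exogeneity alone the bounds on PN are max{0,(p₁−p₀)/p₁} ≤ PN ≤ min{1,(1−p₀)/p₁}.
  lower = (p₁ − p₀)/p₁ = 0.333 / 0.799 ≈ 0.4168
  upper = min{1, (1 − p₀)/p₁} = 0.534 / 0.799 ≈ 0.6683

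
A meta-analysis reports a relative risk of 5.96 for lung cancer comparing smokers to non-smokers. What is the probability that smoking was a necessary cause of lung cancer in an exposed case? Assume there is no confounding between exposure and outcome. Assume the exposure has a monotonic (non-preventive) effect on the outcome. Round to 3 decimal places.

PN ≈ 0.832

Under exogeneity and monotonicity, PN = (RR − 1) / RR = 1 − 1/RR.
PN = (5.96 − 1) / 5.96 = 4.96 / 5.96 ≈ 0.8322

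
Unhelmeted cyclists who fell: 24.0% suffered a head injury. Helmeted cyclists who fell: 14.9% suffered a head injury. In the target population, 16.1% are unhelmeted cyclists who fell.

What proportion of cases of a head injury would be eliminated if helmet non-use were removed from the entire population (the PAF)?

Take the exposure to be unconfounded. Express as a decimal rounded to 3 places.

PAF ≈ 0.090

p₁ = 0.24, p₀ = 0.149.
Overall risk P(Y=1) = π·p₁ + (1−π)·p₀ = 0.161×0.24 + 0.839×0.149 = 0.16365.
Under exogeneity, PAF = [P(Y=1) − p₀] / P(Y=1).
PAF = (0.16365 − 0.149) / 0.16365 ≈ 0.0895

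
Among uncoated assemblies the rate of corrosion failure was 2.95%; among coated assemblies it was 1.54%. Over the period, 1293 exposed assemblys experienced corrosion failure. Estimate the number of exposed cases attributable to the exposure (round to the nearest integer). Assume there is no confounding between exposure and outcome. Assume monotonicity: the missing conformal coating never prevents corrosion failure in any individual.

p₁ = 0.0295, p₀ = 0.0154.
PN = (p₁ − p₀)/p₁ = (0.0295 − 0.0154) / 0.0295 ≈ 0.47797.
Attributable cases ≈ PN × (exposed cases) = 0.47797 × 1293 ≈ 618.01.

about 618 cases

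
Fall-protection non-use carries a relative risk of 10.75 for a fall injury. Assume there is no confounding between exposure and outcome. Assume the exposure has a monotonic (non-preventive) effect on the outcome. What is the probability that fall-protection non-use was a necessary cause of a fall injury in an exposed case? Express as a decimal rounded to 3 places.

Under exogeneity and monotonicity, PN = (RR − 1) / RR = 1 − 1/RR.
PN = (10.75 − 1) / 10.75 = 9.75 / 10.75 ≈ 0.9070

PN ≈ 0.907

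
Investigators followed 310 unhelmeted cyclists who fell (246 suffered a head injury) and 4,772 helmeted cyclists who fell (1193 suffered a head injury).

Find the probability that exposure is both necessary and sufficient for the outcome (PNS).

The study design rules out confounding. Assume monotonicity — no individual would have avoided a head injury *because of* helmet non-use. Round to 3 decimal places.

PNS ≈ 0.544

p₁ = P(outcome | exposed) = 246/310 = 0.79355
p₀ = P(outcome | unexposed) = 1193/4772 = 0.25
Under exogeneity and monotonicity, PNS = p₁ − p₀.
PNS = 0.79355 − 0.25 = 0.54355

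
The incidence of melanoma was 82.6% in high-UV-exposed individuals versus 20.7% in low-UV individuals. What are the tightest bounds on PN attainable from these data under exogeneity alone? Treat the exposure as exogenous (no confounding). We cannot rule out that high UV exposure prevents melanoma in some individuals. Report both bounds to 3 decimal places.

p₁ = 0.826, p₀ = 0.207.
Under exogeneity alone the bounds on PN are max{0,(p₁−p₀)/p₁} ≤ PN ≤ min{1,(1−p₀)/p₁}.
  lower = (p₁ − p₀)/p₁ = 0.619 / 0.826 ≈ 0.7494
  upper = min{1, (1 − p₀)/p₁} = 0.793 / 0.826 ≈ 0.9600

0.749 ≤ PN ≤ 0.960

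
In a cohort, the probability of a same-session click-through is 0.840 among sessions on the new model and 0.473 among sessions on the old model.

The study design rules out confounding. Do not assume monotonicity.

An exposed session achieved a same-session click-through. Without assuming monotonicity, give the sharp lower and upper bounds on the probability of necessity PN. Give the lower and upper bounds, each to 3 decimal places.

0.437 ≤ PN ≤ 0.627

Let p₁ = 0.84, p₀ = 0.473.
Under exogeneity alone the bounds on PN are max{0,(p₁−p₀)/p₁} ≤ PN ≤ min{1,(1−p₀)/p₁}.
  lower = (p₁ − p₀)/p₁ = 0.367 / 0.84 ≈ 0.4369
  upper = min{1, (1 − p₀)/p₁} = 0.527 / 0.84 ≈ 0.6274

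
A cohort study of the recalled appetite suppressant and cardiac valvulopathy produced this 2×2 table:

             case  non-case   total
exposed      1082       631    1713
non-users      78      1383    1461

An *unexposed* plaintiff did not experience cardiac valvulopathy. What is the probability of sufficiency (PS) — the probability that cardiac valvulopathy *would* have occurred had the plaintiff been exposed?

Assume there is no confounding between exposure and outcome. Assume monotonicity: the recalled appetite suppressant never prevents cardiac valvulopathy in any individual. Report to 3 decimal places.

p₁ = P(outcome | exposed) = 1082/1713 = 0.63164
p₀ = P(outcome | unexposed) = 78/1461 = 0.053388
Under exogeneity and monotonicity, PS = (p₁ − p₀)/(1 − p₀).
PS = (0.63164 − 0.053388) / 0.94661 ≈ 0.6109

PS ≈ 0.611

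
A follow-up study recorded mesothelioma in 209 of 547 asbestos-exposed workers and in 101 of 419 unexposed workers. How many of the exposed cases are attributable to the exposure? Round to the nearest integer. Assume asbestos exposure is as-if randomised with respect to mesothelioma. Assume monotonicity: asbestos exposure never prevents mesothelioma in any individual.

about 77 cases

p₁ = P(outcome | exposed) = 209/547 = 0.38208
p₀ = P(outcome | unexposed) = 101/419 = 0.24105
PN = (p₁ − p₀)/p₁ = (0.38208 − 0.24105) / 0.38208 ≈ 0.36912.
Attributable cases ≈ PN × (exposed cases) = 0.36912 × 209 ≈ 77.15.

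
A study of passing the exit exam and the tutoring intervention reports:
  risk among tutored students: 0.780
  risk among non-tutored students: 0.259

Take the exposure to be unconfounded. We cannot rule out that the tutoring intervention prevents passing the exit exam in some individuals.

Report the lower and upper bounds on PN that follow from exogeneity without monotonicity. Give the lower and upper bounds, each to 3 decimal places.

Let p₁ = 0.78, p₀ = 0.259.
Under exogeneity alone the bounds on PN are max{0,(p₁−p₀)/p₁} ≤ PN ≤ min{1,(1−p₀)/p₁}.
  lower = (p₁ − p₀)/p₁ = 0.521 / 0.78 ≈ 0.6679
  upper = min{1, (1 − p₀)/p₁} = 0.741 / 0.78 ≈ 0.9500

0.668 ≤ PN ≤ 0.950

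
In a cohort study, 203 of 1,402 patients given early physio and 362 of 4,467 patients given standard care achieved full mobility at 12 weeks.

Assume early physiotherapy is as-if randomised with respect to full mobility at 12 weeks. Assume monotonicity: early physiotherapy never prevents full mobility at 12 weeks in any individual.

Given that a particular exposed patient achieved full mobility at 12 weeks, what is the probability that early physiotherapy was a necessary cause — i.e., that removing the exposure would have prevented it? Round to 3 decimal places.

PN ≈ 0.440

p₁ = P(outcome | exposed) = 203/1402 = 0.14479
p₀ = P(outcome | unexposed) = 362/4467 = 0.081039
Under exogeneity and monotonicity, PN = (p₁ − p₀) / p₁.
PN = (0.14479 − 0.081039) / 0.14479 = 0.063754 / 0.14479 ≈ 0.4403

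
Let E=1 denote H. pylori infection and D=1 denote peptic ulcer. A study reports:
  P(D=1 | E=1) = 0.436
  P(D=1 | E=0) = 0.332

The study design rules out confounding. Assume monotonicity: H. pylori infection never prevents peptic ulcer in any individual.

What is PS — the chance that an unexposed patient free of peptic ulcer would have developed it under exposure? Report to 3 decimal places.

PS ≈ 0.156

Let p₁ = 0.436, p₀ = 0.332.
Under exogeneity and monotonicity, PS = (p₁ − p₀) / (1 − p₀).
PS = (0.436 − 0.332) / (1 − 0.332) = 0.104 / 0.668 ≈ 0.1557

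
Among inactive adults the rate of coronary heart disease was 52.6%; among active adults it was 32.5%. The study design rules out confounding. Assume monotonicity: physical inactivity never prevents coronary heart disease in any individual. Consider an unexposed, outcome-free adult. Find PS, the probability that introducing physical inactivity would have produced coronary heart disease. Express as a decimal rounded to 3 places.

PS ≈ 0.298

p₁ = 0.526, p₀ = 0.325.
Under exogeneity and monotonicity, PS = (p₁ − p₀) / (1 − p₀).
PS = (0.526 − 0.325) / (1 − 0.325) = 0.201 / 0.675 ≈ 0.2978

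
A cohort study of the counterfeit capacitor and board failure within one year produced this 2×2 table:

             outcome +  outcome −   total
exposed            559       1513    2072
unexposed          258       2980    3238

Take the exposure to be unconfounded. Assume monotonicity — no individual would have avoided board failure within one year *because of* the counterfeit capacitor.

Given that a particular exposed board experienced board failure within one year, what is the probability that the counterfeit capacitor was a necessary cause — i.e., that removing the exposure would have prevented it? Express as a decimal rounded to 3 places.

PN ≈ 0.705

p₁ = P(outcome | exposed) = 559/2072 = 0.26979
p₀ = P(outcome | unexposed) = 258/3238 = 0.079679
Under exogeneity and monotonicity, PN = (p₁ − p₀)/p₁.
PN = (0.26979 − 0.079679) / 0.26979 ≈ 0.7047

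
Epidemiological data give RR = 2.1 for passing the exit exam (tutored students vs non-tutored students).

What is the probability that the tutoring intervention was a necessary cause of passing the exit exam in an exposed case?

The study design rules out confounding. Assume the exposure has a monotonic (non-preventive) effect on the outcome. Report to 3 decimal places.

PN ≈ 0.524

Under exogeneity and monotonicity, PN = (RR − 1) / RR = 1 − 1/RR.
PN = (2.1 − 1) / 2.1 = 1.1 / 2.1 ≈ 0.5238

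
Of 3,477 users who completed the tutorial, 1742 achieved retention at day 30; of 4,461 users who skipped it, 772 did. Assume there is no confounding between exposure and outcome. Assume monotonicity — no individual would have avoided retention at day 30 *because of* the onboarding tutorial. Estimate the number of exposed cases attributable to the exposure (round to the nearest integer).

about 1140 cases

p₁ = P(outcome | exposed) = 1742/3477 = 0.50101
p₀ = P(outcome | unexposed) = 772/4461 = 0.17306
PN = (p₁ − p₀)/p₁ = (0.50101 − 0.17306) / 0.50101 ≈ 0.65458.
Attributable cases ≈ PN × (exposed cases) = 0.65458 × 1742 ≈ 1140.29.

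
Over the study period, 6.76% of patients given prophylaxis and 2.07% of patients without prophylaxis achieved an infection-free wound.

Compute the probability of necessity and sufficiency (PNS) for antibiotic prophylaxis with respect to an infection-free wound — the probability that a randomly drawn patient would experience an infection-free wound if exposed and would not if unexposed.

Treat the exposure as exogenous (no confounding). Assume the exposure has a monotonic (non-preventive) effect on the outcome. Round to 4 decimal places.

PNS ≈ 0.0469

p₁ = 0.0676, p₀ = 0.0207.
Under exogeneity and monotonicity, PNS = p₁ − p₀.
PNS = 0.0676 − 0.0207 = 0.0469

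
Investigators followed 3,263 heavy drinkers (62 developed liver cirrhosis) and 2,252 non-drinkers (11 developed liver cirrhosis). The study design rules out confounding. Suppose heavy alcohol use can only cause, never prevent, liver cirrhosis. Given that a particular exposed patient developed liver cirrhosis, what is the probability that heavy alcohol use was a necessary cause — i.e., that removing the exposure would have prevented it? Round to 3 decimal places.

p₁ = P(outcome | exposed) = 62/3263 = 0.019001
p₀ = P(outcome | unexposed) = 11/2252 = 0.0048845
Under exogeneity and monotonicity, PN = (p₁ − p₀) / p₁.
PN = (0.019001 − 0.0048845) / 0.019001 = 0.014116 / 0.019001 ≈ 0.7429

PN ≈ 0.743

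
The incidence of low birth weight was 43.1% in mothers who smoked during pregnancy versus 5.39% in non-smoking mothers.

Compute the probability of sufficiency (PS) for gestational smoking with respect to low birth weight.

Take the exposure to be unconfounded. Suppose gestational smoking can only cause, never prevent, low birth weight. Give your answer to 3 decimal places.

p₁ = 0.431, p₀ = 0.0539.
Under exogeneity and monotonicity, PS = (p₁ − p₀) / (1 − p₀).
PS = (0.431 − 0.0539) / (1 − 0.0539) = 0.3771 / 0.9461 ≈ 0.3986

PS ≈ 0.399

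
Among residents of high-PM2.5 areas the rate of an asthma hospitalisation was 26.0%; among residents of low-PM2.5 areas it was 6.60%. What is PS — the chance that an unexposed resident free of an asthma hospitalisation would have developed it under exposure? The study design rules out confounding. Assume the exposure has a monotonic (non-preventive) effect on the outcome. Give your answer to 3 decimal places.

PS ≈ 0.208

p₁ = 0.26, p₀ = 0.066.
Under exogeneity and monotonicity, PS = (p₁ − p₀) / (1 − p₀).
PS = (0.26 − 0.066) / (1 − 0.066) = 0.194 / 0.934 ≈ 0.2077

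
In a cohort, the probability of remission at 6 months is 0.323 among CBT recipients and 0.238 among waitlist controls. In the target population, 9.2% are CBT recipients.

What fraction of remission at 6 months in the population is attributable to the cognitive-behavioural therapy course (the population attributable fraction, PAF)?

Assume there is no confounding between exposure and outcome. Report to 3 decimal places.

Let p₁ = 0.323, p₀ = 0.238.
Overall risk P(Y=1) = π·p₁ + (1−π)·p₀ = 0.092×0.323 + 0.908×0.238 = 0.24582.
Under exogeneity, PAF = [P(Y=1) − p₀] / P(Y=1).
PAF = (0.24582 − 0.238) / 0.24582 ≈ 0.0318

PAF ≈ 0.032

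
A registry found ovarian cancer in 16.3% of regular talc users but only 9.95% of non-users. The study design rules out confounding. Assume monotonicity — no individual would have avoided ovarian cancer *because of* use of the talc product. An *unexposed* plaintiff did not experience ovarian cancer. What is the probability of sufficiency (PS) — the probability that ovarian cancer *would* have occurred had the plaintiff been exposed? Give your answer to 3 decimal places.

p₁ = 0.163, p₀ = 0.0995.
Under exogeneity and monotonicity, PS = (p₁ − p₀) / (1 − p₀).
PS = (0.163 − 0.0995) / (1 − 0.0995) = 0.0635 / 0.9005 ≈ 0.0705

PS ≈ 0.071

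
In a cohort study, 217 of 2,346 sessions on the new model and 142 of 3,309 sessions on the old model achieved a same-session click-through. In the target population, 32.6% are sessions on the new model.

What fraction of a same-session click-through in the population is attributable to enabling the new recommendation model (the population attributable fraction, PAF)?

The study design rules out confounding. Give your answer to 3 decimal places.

PAF ≈ 0.274

p₁ = P(outcome | exposed) = 217/2346 = 0.092498
p₀ = P(outcome | unexposed) = 142/3309 = 0.042913
Overall risk P(Y=1) = π·p₁ + (1−π)·p₀ = 0.326×0.092498 + 0.674×0.042913 = 0.059078.
Under exogeneity, PAF = [P(Y=1) − p₀] / P(Y=1).
PAF = (0.059078 − 0.042913) / 0.059078 ≈ 0.2736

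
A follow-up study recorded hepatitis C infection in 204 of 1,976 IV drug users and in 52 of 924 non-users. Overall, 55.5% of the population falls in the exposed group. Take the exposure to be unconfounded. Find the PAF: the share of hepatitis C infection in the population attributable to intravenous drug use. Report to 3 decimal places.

PAF ≈ 0.317

p₁ = P(outcome | exposed) = 204/1976 = 0.10324
p₀ = P(outcome | unexposed) = 52/924 = 0.056277
Overall risk P(Y=1) = π·p₁ + (1−π)·p₀ = 0.555×0.10324 + 0.445×0.056277 = 0.082341.
Under exogeneity, PAF = [P(Y=1) − p₀] / P(Y=1).
PAF = (0.082341 − 0.056277) / 0.082341 ≈ 0.3165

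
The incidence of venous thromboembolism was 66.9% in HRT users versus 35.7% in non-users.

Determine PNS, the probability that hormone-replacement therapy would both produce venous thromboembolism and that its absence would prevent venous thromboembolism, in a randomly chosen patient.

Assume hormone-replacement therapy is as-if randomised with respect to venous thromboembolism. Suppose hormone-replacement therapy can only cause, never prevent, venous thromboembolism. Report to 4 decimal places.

p₁ = 0.669, p₀ = 0.357.
Under exogeneity and monotonicity, PNS = p₁ − p₀.
PNS = 0.669 − 0.357 = 0.312

PNS ≈ 0.3120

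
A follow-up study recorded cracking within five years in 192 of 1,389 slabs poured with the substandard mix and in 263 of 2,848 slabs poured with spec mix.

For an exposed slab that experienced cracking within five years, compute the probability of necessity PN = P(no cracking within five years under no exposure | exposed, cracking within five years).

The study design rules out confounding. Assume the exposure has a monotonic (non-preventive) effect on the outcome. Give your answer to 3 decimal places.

p₁ = P(outcome | exposed) = 192/1389 = 0.13823
p₀ = P(outcome | unexposed) = 263/2848 = 0.092346
Under exogeneity and monotonicity, PN = (p₁ − p₀) / p₁.
PN = (0.13823 − 0.092346) / 0.13823 = 0.045883 / 0.13823 ≈ 0.3319

PN ≈ 0.332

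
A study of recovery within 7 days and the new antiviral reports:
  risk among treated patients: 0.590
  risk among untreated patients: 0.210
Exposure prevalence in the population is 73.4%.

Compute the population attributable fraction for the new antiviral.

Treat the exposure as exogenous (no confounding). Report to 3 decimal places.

Let p₁ = 0.59, p₀ = 0.21.
Overall risk P(Y=1) = π·p₁ + (1−π)·p₀ = 0.734×0.59 + 0.266×0.21 = 0.48892.
Under exogeneity, PAF = [P(Y=1) − p₀] / P(Y=1).
PAF = (0.48892 − 0.21) / 0.48892 ≈ 0.5705

PAF ≈ 0.570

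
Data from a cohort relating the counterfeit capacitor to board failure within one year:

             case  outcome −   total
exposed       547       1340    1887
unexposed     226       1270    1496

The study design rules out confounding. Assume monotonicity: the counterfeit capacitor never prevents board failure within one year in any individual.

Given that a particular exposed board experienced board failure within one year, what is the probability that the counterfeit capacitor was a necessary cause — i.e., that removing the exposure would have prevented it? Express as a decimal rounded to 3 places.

PN ≈ 0.479

p₁ = P(outcome | exposed) = 547/1887 = 0.28988
p₀ = P(outcome | unexposed) = 226/1496 = 0.15107
Under exogeneity and monotonicity, PN = (p₁ − p₀)/p₁.
PN = (0.28988 − 0.15107) / 0.28988 ≈ 0.4789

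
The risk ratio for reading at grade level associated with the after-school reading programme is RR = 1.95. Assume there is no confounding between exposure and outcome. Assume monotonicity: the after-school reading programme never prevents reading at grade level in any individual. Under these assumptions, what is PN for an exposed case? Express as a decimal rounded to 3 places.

Under exogeneity and monotonicity, PN = (RR − 1) / RR = 1 − 1/RR.
PN = (1.95 − 1) / 1.95 = 0.95 / 1.95 ≈ 0.4872

PN ≈ 0.487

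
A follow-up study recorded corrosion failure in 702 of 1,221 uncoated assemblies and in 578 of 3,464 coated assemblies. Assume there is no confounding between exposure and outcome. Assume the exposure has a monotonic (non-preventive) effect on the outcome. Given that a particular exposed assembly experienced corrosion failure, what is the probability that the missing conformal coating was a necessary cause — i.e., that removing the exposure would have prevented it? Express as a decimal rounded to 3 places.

p₁ = P(outcome | exposed) = 702/1221 = 0.57494
p₀ = P(outcome | unexposed) = 578/3464 = 0.16686
Under exogeneity and monotonicity, PN = (p₁ − p₀) / p₁.
PN = (0.57494 − 0.16686) / 0.57494 = 0.40808 / 0.57494 ≈ 0.7098

PN ≈ 0.710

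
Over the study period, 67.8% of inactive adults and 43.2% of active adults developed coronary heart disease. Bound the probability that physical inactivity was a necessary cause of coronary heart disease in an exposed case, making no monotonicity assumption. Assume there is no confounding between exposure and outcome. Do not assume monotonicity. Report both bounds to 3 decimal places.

p₁ = 0.678, p₀ = 0.432.
Under exogeneity alone the bounds on PN are max{0,(p₁−p₀)/p₁} ≤ PN ≤ min{1,(1−p₀)/p₁}.
  lower = (p₁ − p₀)/p₁ = 0.246 / 0.678 ≈ 0.3628
  upper = min{1, (1 − p₀)/p₁} = 0.568 / 0.678 ≈ 0.8378

0.363 ≤ PN ≤ 0.838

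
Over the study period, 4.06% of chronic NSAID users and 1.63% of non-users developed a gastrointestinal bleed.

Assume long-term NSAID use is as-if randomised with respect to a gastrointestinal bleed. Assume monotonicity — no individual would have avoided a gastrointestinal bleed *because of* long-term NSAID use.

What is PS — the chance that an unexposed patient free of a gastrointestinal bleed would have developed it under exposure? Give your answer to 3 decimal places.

PS ≈ 0.025

p₁ = 0.0406, p₀ = 0.0163.
Under exogeneity and monotonicity, PS = (p₁ − p₀) / (1 − p₀).
PS = (0.0406 − 0.0163) / (1 − 0.0163) = 0.0243 / 0.9837 ≈ 0.0247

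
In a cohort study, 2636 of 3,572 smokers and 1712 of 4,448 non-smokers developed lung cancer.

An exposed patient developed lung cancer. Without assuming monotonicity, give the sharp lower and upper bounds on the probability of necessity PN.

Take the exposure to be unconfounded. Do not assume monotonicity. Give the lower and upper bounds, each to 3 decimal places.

p₁ = P(outcome | exposed) = 2636/3572 = 0.73796
p₀ = P(outcome | unexposed) = 1712/4448 = 0.38489
Under exogeneity alone the bounds on PN are max{0,(p₁−p₀)/p₁} ≤ PN ≤ min{1,(1−p₀)/p₁}.
  lower = (p₁ − p₀)/p₁ = 0.35307 / 0.73796 ≈ 0.4784
  upper = min{1, (1 − p₀)/p₁} = 0.61511 / 0.73796 ≈ 0.8335

0.478 ≤ PN ≤ 0.834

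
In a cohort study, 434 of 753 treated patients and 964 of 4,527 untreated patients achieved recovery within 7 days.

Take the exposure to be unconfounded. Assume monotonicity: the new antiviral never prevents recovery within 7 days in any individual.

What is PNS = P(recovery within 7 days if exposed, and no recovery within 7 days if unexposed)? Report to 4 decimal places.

PNS ≈ 0.3634

p₁ = P(outcome | exposed) = 434/753 = 0.57636
p₀ = P(outcome | unexposed) = 964/4527 = 0.21294
Under exogeneity and monotonicity, PNS = p₁ − p₀.
PNS = 0.57636 − 0.21294 = 0.36342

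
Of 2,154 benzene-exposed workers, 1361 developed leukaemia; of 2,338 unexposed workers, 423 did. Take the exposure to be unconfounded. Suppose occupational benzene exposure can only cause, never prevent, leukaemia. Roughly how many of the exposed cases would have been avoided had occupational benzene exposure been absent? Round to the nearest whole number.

p₁ = P(outcome | exposed) = 1361/2154 = 0.63185
p₀ = P(outcome | unexposed) = 423/2338 = 0.18092
PN = (p₁ − p₀)/p₁ = (0.63185 − 0.18092) / 0.63185 ≈ 0.71366.
Attributable cases ≈ PN × (exposed cases) = 0.71366 × 1361 ≈ 971.29.

about 971 cases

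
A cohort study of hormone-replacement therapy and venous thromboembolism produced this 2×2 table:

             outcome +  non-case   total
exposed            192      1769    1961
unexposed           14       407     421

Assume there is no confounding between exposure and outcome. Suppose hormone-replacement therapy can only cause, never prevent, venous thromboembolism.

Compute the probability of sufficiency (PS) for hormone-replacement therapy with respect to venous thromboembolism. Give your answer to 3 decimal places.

PS ≈ 0.067

p₁ = P(outcome | exposed) = 192/1961 = 0.097909
p₀ = P(outcome | unexposed) = 14/421 = 0.033254
Under exogeneity and monotonicity, PS = (p₁ − p₀) / (1 − p₀).
PS = (0.097909 − 0.033254) / (1 − 0.033254) = 0.064655 / 0.96675 ≈ 0.0669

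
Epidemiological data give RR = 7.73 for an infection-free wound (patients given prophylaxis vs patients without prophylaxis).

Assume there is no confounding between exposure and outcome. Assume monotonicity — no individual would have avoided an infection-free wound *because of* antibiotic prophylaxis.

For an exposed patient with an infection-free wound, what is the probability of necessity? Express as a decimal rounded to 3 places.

Under exogeneity and monotonicity, PN = (RR − 1) / RR = 1 − 1/RR.
PN = (7.73 − 1) / 7.73 = 6.73 / 7.73 ≈ 0.8706

PN ≈ 0.871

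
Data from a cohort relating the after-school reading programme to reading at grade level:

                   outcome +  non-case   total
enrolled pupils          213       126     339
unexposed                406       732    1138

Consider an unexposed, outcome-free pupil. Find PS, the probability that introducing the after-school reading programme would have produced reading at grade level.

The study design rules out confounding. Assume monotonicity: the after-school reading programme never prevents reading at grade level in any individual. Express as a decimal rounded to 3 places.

PS ≈ 0.422

p₁ = P(outcome | exposed) = 213/339 = 0.62832
p₀ = P(outcome | unexposed) = 406/1138 = 0.35677
Under exogeneity and monotonicity, PS = (p₁ − p₀) / (1 − p₀).
PS = (0.62832 − 0.35677) / (1 − 0.35677) = 0.27155 / 0.64323 ≈ 0.4222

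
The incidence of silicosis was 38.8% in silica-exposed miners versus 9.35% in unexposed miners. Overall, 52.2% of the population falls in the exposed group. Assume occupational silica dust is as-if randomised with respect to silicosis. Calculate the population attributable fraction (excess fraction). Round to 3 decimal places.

PAF ≈ 0.622

p₁ = 0.388, p₀ = 0.0935.
Overall risk P(Y=1) = π·p₁ + (1−π)·p₀ = 0.522×0.388 + 0.478×0.0935 = 0.24723.
Under exogeneity, PAF = [P(Y=1) − p₀] / P(Y=1).
PAF = (0.24723 − 0.0935) / 0.24723 ≈ 0.6218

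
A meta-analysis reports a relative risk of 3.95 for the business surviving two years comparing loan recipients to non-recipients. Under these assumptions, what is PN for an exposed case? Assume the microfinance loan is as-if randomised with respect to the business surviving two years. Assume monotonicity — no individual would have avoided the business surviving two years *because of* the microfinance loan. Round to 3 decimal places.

Under exogeneity and monotonicity, PN = (RR − 1) / RR = 1 − 1/RR.
PN = (3.95 − 1) / 3.95 = 2.95 / 3.95 ≈ 0.7468

PN ≈ 0.747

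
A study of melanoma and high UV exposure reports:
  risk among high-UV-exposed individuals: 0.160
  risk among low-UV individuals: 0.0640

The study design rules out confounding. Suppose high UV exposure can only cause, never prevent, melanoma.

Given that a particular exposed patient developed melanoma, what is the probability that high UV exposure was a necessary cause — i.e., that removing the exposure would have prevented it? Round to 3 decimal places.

PN ≈ 0.600

Let p₁ = 0.16, p₀ = 0.064.
Under exogeneity and monotonicity, PN = (p₁ − p₀) / p₁.
PN = (0.16 − 0.064) / 0.16 = 0.096 / 0.16 ≈ 0.6000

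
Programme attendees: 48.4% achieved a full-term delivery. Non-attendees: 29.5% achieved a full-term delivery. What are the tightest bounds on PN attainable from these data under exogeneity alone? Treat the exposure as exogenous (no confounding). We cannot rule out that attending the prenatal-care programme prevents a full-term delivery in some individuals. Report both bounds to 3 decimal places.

p₁ = 0.484, p₀ = 0.295.
Under exogeneity alone the bounds on PN are max{0,(p₁−p₀)/p₁} ≤ PN ≤ min{1,(1−p₀)/p₁}.
  lower = (p₁ − p₀)/p₁ = 0.189 / 0.484 ≈ 0.3905
  upper = min{1, (1 − p₀)/p₁} = 0.705 / 0.484 ≈ 1.4566 → capped at 1

0.390 ≤ PN ≤ 1.000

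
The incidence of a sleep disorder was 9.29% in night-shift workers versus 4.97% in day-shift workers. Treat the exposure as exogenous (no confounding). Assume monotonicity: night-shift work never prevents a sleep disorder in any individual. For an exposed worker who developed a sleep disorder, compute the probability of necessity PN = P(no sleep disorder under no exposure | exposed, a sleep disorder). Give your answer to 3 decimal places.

p₁ = 0.0929, p₀ = 0.0497.
Under exogeneity and monotonicity, PN = (p₁ − p₀) / p₁.
PN = (0.0929 − 0.0497) / 0.0929 = 0.0432 / 0.0929 ≈ 0.4650

PN ≈ 0.465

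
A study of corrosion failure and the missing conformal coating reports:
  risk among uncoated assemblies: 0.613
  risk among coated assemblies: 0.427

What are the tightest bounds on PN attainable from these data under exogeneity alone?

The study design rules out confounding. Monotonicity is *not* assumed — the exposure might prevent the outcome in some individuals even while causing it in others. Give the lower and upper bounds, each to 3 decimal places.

0.303 ≤ PN ≤ 0.935

Let p₁ = 0.613, p₀ = 0.427.
Under exogeneity alone the bounds on PN are max{0,(p₁−p₀)/p₁} ≤ PN ≤ min{1,(1−p₀)/p₁}.
  lower = (p₁ − p₀)/p₁ = 0.186 / 0.613 ≈ 0.3034
  upper = min{1, (1 − p₀)/p₁} = 0.573 / 0.613 ≈ 0.9347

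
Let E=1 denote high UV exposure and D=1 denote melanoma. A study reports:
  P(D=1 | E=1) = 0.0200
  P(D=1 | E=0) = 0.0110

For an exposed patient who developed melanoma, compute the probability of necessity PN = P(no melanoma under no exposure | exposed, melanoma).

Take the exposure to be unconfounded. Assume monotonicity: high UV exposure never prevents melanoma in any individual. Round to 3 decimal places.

Let p₁ = 0.02, p₀ = 0.011.
Under exogeneity and monotonicity, PN = (p₁ − p₀) / p₁.
PN = (0.02 − 0.011) / 0.02 = 0.009 / 0.02 ≈ 0.4500

PN ≈ 0.450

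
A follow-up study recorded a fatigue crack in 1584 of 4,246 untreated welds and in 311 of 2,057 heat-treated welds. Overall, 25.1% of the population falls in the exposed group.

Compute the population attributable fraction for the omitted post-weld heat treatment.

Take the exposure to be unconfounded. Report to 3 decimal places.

p₁ = P(outcome | exposed) = 1584/4246 = 0.37306
p₀ = P(outcome | unexposed) = 311/2057 = 0.15119
Overall risk P(Y=1) = π·p₁ + (1−π)·p₀ = 0.251×0.37306 + 0.749×0.15119 = 0.20688.
Under exogeneity, PAF = [P(Y=1) − p₀] / P(Y=1).
PAF = (0.20688 − 0.15119) / 0.20688 ≈ 0.2692

PAF ≈ 0.269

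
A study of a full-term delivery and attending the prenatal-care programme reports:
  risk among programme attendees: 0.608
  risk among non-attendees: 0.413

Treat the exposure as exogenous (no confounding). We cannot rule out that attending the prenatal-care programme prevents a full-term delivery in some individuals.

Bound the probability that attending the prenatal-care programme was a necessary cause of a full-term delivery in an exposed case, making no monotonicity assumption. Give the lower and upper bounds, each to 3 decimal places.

0.321 ≤ PN ≤ 0.965

Let p₁ = 0.608, p₀ = 0.413.
Under exogeneity alone the bounds on PN are max{0,(p₁−p₀)/p₁} ≤ PN ≤ min{1,(1−p₀)/p₁}.
  lower = (p₁ − p₀)/p₁ = 0.195 / 0.608 ≈ 0.3207
  upper = min{1, (1 − p₀)/p₁} = 0.587 / 0.608 ≈ 0.9655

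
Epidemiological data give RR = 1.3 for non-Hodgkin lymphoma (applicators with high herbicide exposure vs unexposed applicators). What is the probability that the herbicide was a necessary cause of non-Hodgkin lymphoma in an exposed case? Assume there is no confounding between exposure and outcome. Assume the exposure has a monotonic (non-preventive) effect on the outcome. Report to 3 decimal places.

Under exogeneity and monotonicity, PN = (RR − 1) / RR = 1 − 1/RR.
PN = (1.3 − 1) / 1.3 = 0.3 / 1.3 ≈ 0.2308

PN ≈ 0.231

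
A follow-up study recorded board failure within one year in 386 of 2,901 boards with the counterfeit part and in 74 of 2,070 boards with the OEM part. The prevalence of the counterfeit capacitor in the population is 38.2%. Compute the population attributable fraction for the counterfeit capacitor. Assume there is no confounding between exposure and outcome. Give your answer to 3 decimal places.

PAF ≈ 0.510

p₁ = P(outcome | exposed) = 386/2901 = 0.13306
p₀ = P(outcome | unexposed) = 74/2070 = 0.035749
Overall risk P(Y=1) = π·p₁ + (1−π)·p₀ = 0.382×0.13306 + 0.618×0.035749 = 0.072921.
Under exogeneity, PAF = [P(Y=1) − p₀] / P(Y=1).
PAF = (0.072921 − 0.035749) / 0.072921 ≈ 0.5098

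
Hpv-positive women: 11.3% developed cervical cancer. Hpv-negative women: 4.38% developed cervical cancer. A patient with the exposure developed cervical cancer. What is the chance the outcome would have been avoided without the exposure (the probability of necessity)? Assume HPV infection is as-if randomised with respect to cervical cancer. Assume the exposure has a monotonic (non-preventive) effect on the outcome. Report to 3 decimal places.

p₁ = 0.113, p₀ = 0.0438.
Under exogeneity and monotonicity, PN = (p₁ − p₀) / p₁.
PN = (0.113 − 0.0438) / 0.113 = 0.0692 / 0.113 ≈ 0.6124

PN ≈ 0.612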